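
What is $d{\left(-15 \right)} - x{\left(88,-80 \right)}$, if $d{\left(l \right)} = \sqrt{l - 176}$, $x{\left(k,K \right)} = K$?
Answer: $80 + i \sqrt{191} \approx 80.0 + 13.82 i$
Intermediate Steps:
$d{\left(l \right)} = \sqrt{-176 + l}$
$d{\left(-15 \right)} - x{\left(88,-80 \right)} = \sqrt{-176 - 15} - -80 = \sqrt{-191} + 80 = i \sqrt{191} + 80 = 80 + i \sqrt{191}$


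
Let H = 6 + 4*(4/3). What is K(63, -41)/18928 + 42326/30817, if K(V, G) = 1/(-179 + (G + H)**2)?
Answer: 5055234869033/3680649350560 ≈ 1.3735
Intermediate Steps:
H = 34/3 (H = 6 + 4*(4*(1/3)) = 6 + 4*(4/3) = 6 + 16/3 = 34/3 ≈ 11.333)
K(V, G) = 1/(-179 + (34/3 + G)**2) (K(V, G) = 1/(-179 + (G + 34/3)**2) = 1/(-179 + (34/3 + G)**2))
K(63, -41)/18928 + 42326/30817 = (9/(-1611 + (34 + 3*(-41))**2))/18928 + 42326/30817 = (9/(-1611 + (34 - 123)**2))*(1/18928) + 42326*(1/30817) = (9/(-1611 + (-89)**2))*(1/18928) + 42326/30817 = (9/(-1611 + 7921))*(1/18928) + 42326/30817 = (9/6310)*(1/18928) + 42326/30817 = 9/119435680 + 42326/30817 = 5055234869033/3680649350560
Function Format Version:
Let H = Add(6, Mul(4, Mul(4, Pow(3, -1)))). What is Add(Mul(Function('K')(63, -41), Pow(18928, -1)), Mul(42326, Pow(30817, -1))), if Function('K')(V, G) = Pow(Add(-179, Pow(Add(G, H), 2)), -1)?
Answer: Rational(5055234869033, 3680649350560) ≈ 1.3735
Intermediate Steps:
H = Rational(34, 3) (H = Add(6, Mul(4, Mul(4, Rational(1, 3)))) = Add(6, Mul(4, Rational(4, 3))) = Add(6, Rational(16, 3)) = Rational(34, 3) ≈ 11.333)
Function('K')(V, G) = Pow(Add(-179, Pow(Add(Rational(34, 3), G), 2)), -1) (Function('K')(V, G) = Pow(Add(-179, Pow(Add(G, Rational(34, 3)), 2)), -1) = Pow(Add(-179, Pow(Add(Rational(34, 3), G), 2)), -1))
Add(Mul(Function('K')(63, -41), Pow(18928, -1)), Mul(42326, Pow(30817, -1))) = Add(Mul(Mul(9, Pow(Add(-1611, Pow(Add(34, Mul(3, -41)), 2)), -1)), Pow(18928, -1)), Mul(42326, Pow(30817, -1))) = Add(Mul(Mul(9, Pow(Add(-1611, Pow(Add(34, -123), 2)), -1)), Rational(1, 18928)), Mul(42326, Rational(1, 30817))) = Add(Mul(Mul(9, Pow(Add(-1611, Pow(-89, 2)), -1)), Rational(1, 18928)), Rational(42326, 30817)) = Add(Mul(Mul(9, Pow(Add(-1611, 7921), -1)), Rational(1, 18928)), Rational(42326, 30817)) = Add(Mul(Mul(9, Pow(6310, -1)), Rational(1, 18928)), Rational(42326, 30817)) = Add(Mul(Mul(9, Rational(1, 6310)), Rational(1, 18928)), Rational(42326, 30817)) = Add(Mul(Rational(9, 6310), Rational(1, 18928)), Rational(42326, 30817)) = Add(Rational(9, 119435680), Rational(42326, 30817)) = Rational(5055234869033, 3680649350560)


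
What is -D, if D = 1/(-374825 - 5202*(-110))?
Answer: -1/197395 ≈ -5.0660e-6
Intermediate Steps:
D = 1/197395 (D = 1/(-374825 + 572220) = 1/197395 ≈ 5.0660e-6)
-D = -1*1/197395 = -1/197395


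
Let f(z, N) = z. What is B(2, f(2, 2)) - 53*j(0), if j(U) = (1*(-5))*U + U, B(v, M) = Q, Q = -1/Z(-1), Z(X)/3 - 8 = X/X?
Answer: -1/27 ≈ -0.037037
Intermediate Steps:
Z(X) = 27 (Z(X) = 24 + 3*(X/X) = 24 + 3*1 = 24 + 3 = 27)
Q = -1/27 ≈ -0.037037
B(v, M) = -1/27
j(U) = -4*U (j(U) = -5*U + U = -4*U)
B(2, f(2, 2)) - 53*j(0) = -1/27 - (-212)*0 = -1/27 - 53*0 = -1/27 + 0 = -1/27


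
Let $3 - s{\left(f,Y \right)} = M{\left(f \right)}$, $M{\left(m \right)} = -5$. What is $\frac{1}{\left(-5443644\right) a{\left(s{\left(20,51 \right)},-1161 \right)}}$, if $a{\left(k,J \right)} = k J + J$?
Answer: $\frac{1}{56880636156} \approx 1.7581 \cdot 10^{-11}$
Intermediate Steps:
$s{\left(f,Y \right)} = 8$ ($s{\left(f,Y \right)} = 3 - -5 = 3 + 5 = 8$)
$a{\left(k,J \right)} = J + J k$ ($a{\left(k,J \right)} = J k + J = J + J k$)
$\frac{1}{\left(-5443644\right) a{\left(s{\left(20,51 \right)},-1161 \right)}} = \frac{1}{\left(-5443644\right) \left(- 1161 \left(1 + 8\right)\right)} = - \frac{1}{5443644 \left(\left(-1161\right) 9\right)} = - \frac{1}{5443644 \left(-10449\right)} = \left(- \frac{1}{5443644}\right) \left(- \frac{1}{10449}\right) = \frac{1}{56880636156}$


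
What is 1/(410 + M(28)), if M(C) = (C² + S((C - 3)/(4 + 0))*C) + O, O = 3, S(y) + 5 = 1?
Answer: 1/1085 ≈ 0.00092166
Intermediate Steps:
S(y) = -4 (S(y) = -5 + 1 = -4)
M(C) = 3 + C² - 4*C (M(C) = (C² - 4*C) + 3 = 3 + C² - 4*C)
1/(410 + M(28)) = 1/(410 + (3 + 28² - 4*28)) = 1/(410 + (3 + 784 - 112)) = 1/(410 + 675) = 1/1085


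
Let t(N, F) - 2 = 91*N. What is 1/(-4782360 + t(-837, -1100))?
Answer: -1/4858525 ≈ -2.0582e-7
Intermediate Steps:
t(N, F) = 2 + 91*N
1/(-4782360 + t(-837, -1100)) = 1/(-4782360 + (2 + 91*(-837))) = 1/(-4782360 + (2 - 76167)) = 1/(-4782360 - 76165) = 1/(-4858525) = -1/4858525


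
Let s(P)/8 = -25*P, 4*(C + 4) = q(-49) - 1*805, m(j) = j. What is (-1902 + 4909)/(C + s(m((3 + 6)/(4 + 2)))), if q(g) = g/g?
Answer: -3007/505 ≈ -5.9545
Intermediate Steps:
q(g) = 1
C = -205 (C = -4 + (1 - 1*805)/4 = -4 + (1 - 805)/4 = -4 + (¼)*(-804) = -4 - 201 = -205)
s(P) = -200*P (s(P) = 8*(-25*P) = -200*P)
(-1902 + 4909)/(C + s(m((3 + 6)/(4 + 2)))) = (-1902 + 4909)/(-205 - 200*(3 + 6)/(4 + 2)) = 3007/(-205 - 1800/6) = 3007/(-205 - 200*3/2) = 3007/(-205 - 300) = 3007/(-505) = 3007*(-1/505) = -3007/505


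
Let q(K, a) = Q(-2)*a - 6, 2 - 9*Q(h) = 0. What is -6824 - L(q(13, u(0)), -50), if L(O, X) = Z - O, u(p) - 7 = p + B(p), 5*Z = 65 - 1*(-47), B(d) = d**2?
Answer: -308288/45 ≈ -6850.8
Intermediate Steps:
Q(h) = 2/9 (Q(h) = 2/9 - 1/9*0 = 2/9 + 0 = 2/9)
Z = 112/5 (Z = (65 - 1*(-47))/5 = (65 + 47)/5 = (1/5)*112 = 112/5 ≈ 22.400)
u(p) = 7 + p + p**2 (u(p) = 7 + (p + p**2) = 7 + p + p**2)
q(K, a) = -6 + 2*a/9 (q(K, a) = 2*a/9 - 6 = -6 + 2*a/9)
L(O, X) = 112/5 - O
-6824 - L(q(13, u(0)), -50) = -6824 - (112/5 - (-6 + 2*(7 + 0 + 0**2)/9)) = -6824 - (112/5 - (-6 + 2*(7 + 0 + 0)/9)) = -6824 - (112/5 - (-6 + (2/9)*7)) = -6824 - (112/5 - (-6 + 14/9)) = -6824 - (112/5 - 1*(-40/9)) = -6824 - (112/5 + 40/9) = -6824 - 1*1208/45 = -6824 - 1208/45 = -308288/45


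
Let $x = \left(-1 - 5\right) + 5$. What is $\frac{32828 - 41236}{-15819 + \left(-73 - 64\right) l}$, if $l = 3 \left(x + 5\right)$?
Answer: $\frac{8408}{17463} \approx 0.48147$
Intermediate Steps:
$x = -1$ ($x = -6 + 5 = -1$)
$l = 12$ ($l = 3 \left(-1 + 5\right) = 3 \cdot 4 = 12$)
$\frac{32828 - 41236}{-15819 + \left(-73 - 64\right) l} = \frac{32828 - 41236}{-15819 + \left(-73 - 64\right) 12} = - \frac{8408}{-15819 - 1644} = - \frac{8408}{-17463} = \left(-8408\right) \left(- \frac{1}{17463}\right) = \frac{8408}{17463}$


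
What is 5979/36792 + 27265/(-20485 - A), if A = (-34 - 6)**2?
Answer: -8296073/7738584 ≈ -1.0720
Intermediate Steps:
A = 1600 (A = (-40)**2 = 1600)
5979/36792 + 27265/(-20485 - A) = 5979/36792 + 27265/(-20485 - 1*1600) = 5979*(1/36792) + 27265/(-20485 - 1600) = 1993/12264 + 27265/(-22085) = 1993/12264 + 27265*(-1/22085) = 1993/12264 - 779/631 = -8296073/7738584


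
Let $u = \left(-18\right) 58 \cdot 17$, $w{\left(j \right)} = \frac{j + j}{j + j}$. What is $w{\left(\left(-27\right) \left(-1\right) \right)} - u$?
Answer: $17749$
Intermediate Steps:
$w{\left(j \right)} = 1$ ($w{\left(j \right)} = \frac{2 j}{2 j} = 2 j \frac{1}{2 j} = 1$)
$u = -17748$ ($u = \left(-1044\right) 17 = -17748$)
$w{\left(\left(-27\right) \left(-1\right) \right)} - u = 1 - -17748 = 1 + 17748 = 17749$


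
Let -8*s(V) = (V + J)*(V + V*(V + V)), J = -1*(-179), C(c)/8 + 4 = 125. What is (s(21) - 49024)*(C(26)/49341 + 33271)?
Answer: -117538735511021/49341 ≈ -2.3822e+9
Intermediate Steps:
C(c) = 968 (C(c) = -32 + 8*125 = -32 + 1000 = 968)
J = 179
s(V) = -(179 + V)*(V + 2*V²)/8 (s(V) = -(V + 179)*(V + V*(V + V))/8 = -(179 + V)*(V + V*(2*V))/8 = -(179 + V)*(V + 2*V²)/8)
(s(21) - 49024)*(C(26)/49341 + 33271) = (-⅛*21*(179 + 2*21² + 359*21) - 49024)*(968/49341 + 33271) = (-⅛*21*(179 + 2*441 + 7539) - 49024)*(968*(1/49341) + 33271) = (-⅛*21*(179 + 882 + 7539) - 49024)*(968/49341 + 33271) = (-⅛*21*8600 - 49024)*(1641625379/49341) = (-22575 - 49024)*(1641625379/49341) = -71599*1641625379/49341 = -117538735511021/49341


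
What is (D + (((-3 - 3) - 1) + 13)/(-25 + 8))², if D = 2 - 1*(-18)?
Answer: 111556/289 ≈ 386.01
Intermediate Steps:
D = 20 (D = 2 + 18 = 20)
(D + (((-3 - 3) - 1) + 13)/(-25 + 8))² = (20 + (((-3 - 3) - 1) + 13)/(-25 + 8))² = (20 + ((-6 - 1) + 13)/(-17))² = (20 + (-7 + 13)*(-1/17))² = (20 + 6*(-1/17))² = (20 - 6/17)² = (334/17)² = 111556/289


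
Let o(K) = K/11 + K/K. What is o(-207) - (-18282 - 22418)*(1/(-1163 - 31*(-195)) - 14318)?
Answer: -15647221807186/26851 ≈ -5.8274e+8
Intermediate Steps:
o(K) = 1 + K/11 (o(K) = K*(1/11) + 1 = K/11 + 1 = 1 + K/11)
o(-207) - (-18282 - 22418)*(1/(-1163 - 31*(-195)) - 14318) = (1 + (1/11)*(-207)) - (-18282 - 22418)*(1/(-1163 - 31*(-195)) - 14318) = (1 - 207/11) - (-40700)*(1/(-1163 + 6045) - 14318) = -196/11 - (-40700)*(1/4882 - 14318) = -196/11 - (-40700)*(-69900475)/4882 = -196/11 - 1*1422474666250/2441 = -196/11 - 1422474666250/2441 = -15647221807186/26851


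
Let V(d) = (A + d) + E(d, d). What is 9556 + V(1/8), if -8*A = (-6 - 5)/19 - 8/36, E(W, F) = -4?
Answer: 3266861/342 ≈ 9552.2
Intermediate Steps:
A = 137/1368 (A = -((-6 - 5)/19 - 8/36)/8 = -(-11*1/19 - 8*1/36)/8 = -(-11/19 - 2/9)/8 = -⅛*(-137/171) = 137/1368 ≈ 0.10015)
V(d) = -5335/1368 + d (V(d) = (137/1368 + d) - 4 = -5335/1368 + d)
9556 + V(1/8) = 9556 + (-5335/1368 + 1/8) = 9556 + (-5335/1368 + ⅛) = 9556 - 1291/342 = 3266861/342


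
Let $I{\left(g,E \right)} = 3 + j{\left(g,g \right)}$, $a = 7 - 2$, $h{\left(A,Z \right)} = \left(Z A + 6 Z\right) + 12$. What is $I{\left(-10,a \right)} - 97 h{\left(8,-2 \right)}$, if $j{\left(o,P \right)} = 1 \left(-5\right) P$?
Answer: $1605$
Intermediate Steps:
$j{\left(o,P \right)} = - 5 P$
$h{\left(A,Z \right)} = 12 + 6 Z + A Z$ ($h{\left(A,Z \right)} = \left(A Z + 6 Z\right) + 12 = \left(6 Z + A Z\right) + 12 = 12 + 6 Z + A Z$)
$a = 5$
$I{\left(g,E \right)} = 3 - 5 g$
$I{\left(-10,a \right)} - 97 h{\left(8,-2 \right)} = \left(3 - -50\right) - 97 \left(12 + 6 \left(-2\right) + 8 \left(-2\right)\right) = \left(3 + 50\right) - 97 \left(12 - 12 - 16\right) = 53 - -1552 = 53 + 1552 = 1605$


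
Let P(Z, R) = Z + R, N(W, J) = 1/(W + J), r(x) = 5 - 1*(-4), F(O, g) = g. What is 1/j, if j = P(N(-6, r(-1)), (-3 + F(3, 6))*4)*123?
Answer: 1/1517 ≈ 0.00065920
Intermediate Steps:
r(x) = 9 (r(x) = 5 + 4 = 9)
N(W, J) = 1/(J + W)
P(Z, R) = R + Z
j = 1517 (j = ((-3 + 6)*4 + 1/(9 - 6))*123 = (3*4 + 1/3)*123 = (12 + 1/3)*123 = (37/3)*123 = 1517)
1/j = 1/1517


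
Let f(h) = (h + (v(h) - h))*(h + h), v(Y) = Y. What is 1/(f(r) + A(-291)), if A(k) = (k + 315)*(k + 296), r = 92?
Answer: 1/17048 ≈ 5.8658e-5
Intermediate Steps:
f(h) = 2*h² (f(h) = (h + (h - h))*(h + h) = (h + 0)*(2*h) = h*(2*h) = 2*h²)
A(k) = (296 + k)*(315 + k) (A(k) = (315 + k)*(296 + k) = (296 + k)*(315 + k))
1/(f(r) + A(-291)) = 1/(2*92² + (93240 + (-291)² + 611*(-291))) = 1/(2*8464 + (93240 + 84681 - 177801)) = 1/(16928 + 120) = 1/17048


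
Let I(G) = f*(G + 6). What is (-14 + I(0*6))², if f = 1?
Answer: 64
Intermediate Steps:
I(G) = 6 + G (I(G) = 1*(G + 6) = 1*(6 + G) = 6 + G)
(-14 + I(0*6))² = (-14 + (6 + 0*6))² = (-14 + (6 + 0))² = (-14 + 6)² = (-8)² = 64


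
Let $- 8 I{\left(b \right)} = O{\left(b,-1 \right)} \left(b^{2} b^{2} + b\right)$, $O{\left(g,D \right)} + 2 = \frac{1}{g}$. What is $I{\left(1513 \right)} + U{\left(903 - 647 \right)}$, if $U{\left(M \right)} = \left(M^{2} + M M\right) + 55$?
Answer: $\frac{5238563480233}{4} \approx 1.3096 \cdot 10^{12}$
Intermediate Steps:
$O{\left(g,D \right)} = -2 + \frac{1}{g}$
$U{\left(M \right)} = 55 + 2 M^{2}$ ($U{\left(M \right)} = \left(M^{2} + M^{2}\right) + 55 = 2 M^{2} + 55 = 55 + 2 M^{2}$)
$I{\left(b \right)} = - \frac{\left(-2 + \frac{1}{b}\right) \left(b + b^{4}\right)}{8}$ ($I{\left(b \right)} = - \frac{\left(-2 + \frac{1}{b}\right) \left(b^{2} b^{2} + b\right)}{8} = - \frac{\left(-2 + \frac{1}{b}\right) \left(b^{4} + b\right)}{8} = - \frac{\left(-2 + \frac{1}{b}\right) \left(b + b^{4}\right)}{8}$)
$I{\left(1513 \right)} + U{\left(903 - 647 \right)} = \frac{\left(1 + 1513^{3}\right) \left(-1 + 2 \cdot 1513\right)}{8} + \left(55 + 2 \left(903 - 647\right)^{2}\right) = \frac{\left(1 + 3463512697\right) \left(-1 + 3026\right)}{8} + \left(55 + 2 \left(903 - 647\right)^{2}\right) = \frac{1}{8} \cdot 3463512698 \cdot 3025 + \left(55 + 2 \cdot 256^{2}\right) = \frac{5238562955725}{4} + \left(55 + 2 \cdot 65536\right) = \frac{5238562955725}{4} + \left(55 + 131072\right) = \frac{5238562955725}{4} + 131127 = \frac{5238563480233}{4}$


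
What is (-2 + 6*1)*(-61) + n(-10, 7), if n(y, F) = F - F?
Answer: -244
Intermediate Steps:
n(y, F) = 0
(-2 + 6*1)*(-61) + n(-10, 7) = (-2 + 6*1)*(-61) + 0 = (-2 + 6)*(-61) + 0 = 4*(-61) + 0 = -244 + 0 = -244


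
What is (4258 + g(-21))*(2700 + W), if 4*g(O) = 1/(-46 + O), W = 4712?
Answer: 2114537979/67 ≈ 3.1560e+7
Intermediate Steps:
g(O) = 1/(4*(-46 + O))
(4258 + g(-21))*(2700 + W) = (4258 + 1/(4*(-46 - 21)))*(2700 + 4712) = (4258 + (¼)/(-67))*7412 = (4258 + (¼)*(-1/67))*7412 = (4258 - 1/268)*7412 = (1141143/268)*7412 = 2114537979/67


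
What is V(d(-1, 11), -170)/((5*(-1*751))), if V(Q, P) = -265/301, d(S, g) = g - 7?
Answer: 53/226051 ≈ 0.00023446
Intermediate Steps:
d(S, g) = -7 + g
V(Q, P) = -265/301 (V(Q, P) = -265*1/301 = -265/301)
V(d(-1, 11), -170)/((5*(-1*751))) = -265/(301*(5*(-1*751))) = -265/(301*(5*(-751))) = -265/301/(-3755) = -265/301*(-1/3755) = 53/226051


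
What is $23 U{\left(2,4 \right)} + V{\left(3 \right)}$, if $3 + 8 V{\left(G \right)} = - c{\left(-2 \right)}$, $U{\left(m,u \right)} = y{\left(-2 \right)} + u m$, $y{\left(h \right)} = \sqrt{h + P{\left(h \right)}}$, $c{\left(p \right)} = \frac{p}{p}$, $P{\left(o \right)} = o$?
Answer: $\frac{367}{2} + 46 i \approx 183.5 + 46.0 i$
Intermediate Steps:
$c{\left(p \right)} = 1$
$y{\left(h \right)} = \sqrt{2} \sqrt{h}$ ($y{\left(h \right)} = \sqrt{h + h} = \sqrt{2 h} = \sqrt{2} \sqrt{h}$)
$U{\left(m,u \right)} = 2 i + m u$ ($U{\left(m,u \right)} = \sqrt{2} \sqrt{-2} + u m = \sqrt{2} i \sqrt{2} + m u = 2 i + m u$)
$V{\left(G \right)} = - \frac{1}{2}$ ($V{\left(G \right)} = - \frac{3}{8} + \frac{\left(-1\right) 1}{8} = - \frac{3}{8} + \frac{1}{8} \left(-1\right) = - \frac{3}{8} - \frac{1}{8} = - \frac{1}{2}$)
$23 U{\left(2,4 \right)} + V{\left(3 \right)} = 23 \left(2 i + 2 \cdot 4\right) - \frac{1}{2} = 23 \left(2 i + 8\right) - \frac{1}{2} = 23 \left(8 + 2 i\right) - \frac{1}{2} = \left(184 + 46 i\right) - \frac{1}{2} = \frac{367}{2} + 46 i$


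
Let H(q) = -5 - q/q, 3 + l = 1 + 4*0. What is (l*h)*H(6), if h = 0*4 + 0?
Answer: 0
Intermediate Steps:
h = 0 (h = 0 + 0 = 0)
l = -2 (l = -3 + (1 + 4*0) = -3 + (1 + 0) = -3 + 1 = -2)
H(q) = -6 (H(q) = -5 - 1*1 = -5 - 1 = -6)
(l*h)*H(6) = -2*0*(-6) = 0*(-6) = 0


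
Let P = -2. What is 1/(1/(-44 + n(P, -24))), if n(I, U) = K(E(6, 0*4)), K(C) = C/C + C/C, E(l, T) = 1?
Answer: -42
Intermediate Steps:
K(C) = 2 (K(C) = 1 + 1 = 2)
n(I, U) = 2
1/(1/(-44 + n(P, -24))) = 1/(1/(-44 + 2)) = 1/(1/(-42)) = 1/(-1/42) = -42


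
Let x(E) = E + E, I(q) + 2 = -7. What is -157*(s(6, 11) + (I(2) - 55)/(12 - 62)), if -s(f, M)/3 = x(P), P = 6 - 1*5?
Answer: 18526/25 ≈ 741.04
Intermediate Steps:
I(q) = -9 (I(q) = -2 - 7 = -9)
P = 1 (P = 6 - 5 = 1)
x(E) = 2*E
s(f, M) = -6
-157*(s(6, 11) + (I(2) - 55)/(12 - 62)) = -157*(-6 + (-9 - 55)/(12 - 62)) = -157*(-6 - 64/(-50)) = -157*(-6 - 64*(-1/50)) = -157*(-6 + 32/25) = -157*(-118/25) = 18526/25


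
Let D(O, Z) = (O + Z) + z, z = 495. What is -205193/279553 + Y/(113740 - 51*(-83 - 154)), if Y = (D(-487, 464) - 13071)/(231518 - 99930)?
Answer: -3397450357060515/4628649393775628 ≈ -0.73400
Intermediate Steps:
D(O, Z) = 495 + O + Z (D(O, Z) = (O + Z) + 495 = 495 + O + Z)
Y = -12599/131588 (Y = ((495 - 487 + 464) - 13071)/(231518 - 99930) = (472 - 13071)/131588 = -12599*1/131588 = -12599/131588 ≈ -0.095746)
-205193/279553 + Y/(113740 - 51*(-83 - 154)) = -205193/279553 - 12599/(131588*(113740 - 51*(-83 - 154))) = -205193*1/279553 - 12599/(131588*(113740 - 51*(-237))) = -205193/279553 - 12599/(131588*(113740 - 1*(-12087))) = -205193/279553 - 12599/(131588*(113740 + 12087)) = -205193/279553 - 12599/131588/125827 = -205193/279553 - 12599/131588*1/125827 = -205193/279553 - 12599/16557323276 = -3397450357060515/4628649393775628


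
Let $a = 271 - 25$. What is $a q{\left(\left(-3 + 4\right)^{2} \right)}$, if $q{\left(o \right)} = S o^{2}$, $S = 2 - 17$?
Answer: $-3690$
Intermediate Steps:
$S = -15$
$q{\left(o \right)} = - 15 o^{2}$
$a = 246$ ($a = 271 - 25 = 246$)
$a q{\left(\left(-3 + 4\right)^{2} \right)} = 246 \left(- 15 \left(\left(-3 + 4\right)^{2}\right)^{2}\right) = 246 \left(- 15 \left(1^{2}\right)^{2}\right) = 246 \left(- 15 \cdot 1^{2}\right) = 246 \left(\left(-15\right) 1\right) = 246 \left(-15\right) = -3690$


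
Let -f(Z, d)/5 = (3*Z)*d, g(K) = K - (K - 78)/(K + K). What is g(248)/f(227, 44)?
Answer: -20473/12385120 ≈ -0.0016530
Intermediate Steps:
g(K) = K - (-78 + K)/(2*K)
f(Z, d) = -15*Z*d (f(Z, d) = -5*3*Z*d = -15*Z*d)
g(248)/f(227, 44) = (-½ + 248 + 39/248)/((-15*227*44)) = (-½ + 248 + 39*(1/248))/(-149820) = (-½ + 248 + 39/248)*(-1/149820) = (61419/248)*(-1/149820) = -20473/12385120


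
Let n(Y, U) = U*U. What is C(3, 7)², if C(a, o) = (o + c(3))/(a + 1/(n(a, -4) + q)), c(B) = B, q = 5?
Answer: 11025/1024 ≈ 10.767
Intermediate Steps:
n(Y, U) = U²
C(a, o) = (3 + o)/(1/21 + a) (C(a, o) = (o + 3)/(a + 1/((-4)² + 5)) = (3 + o)/(a + 1/(16 + 5)) = (3 + o)/(a + 1/21) = (3 + o)/(1/21 + a))
C(3, 7)² = (21*(3 + 7)/(1 + 21*3))² = (21*10/(1 + 63))² = (21*10/64)² = (21*(1/64)*10)² = (105/32)² = 11025/1024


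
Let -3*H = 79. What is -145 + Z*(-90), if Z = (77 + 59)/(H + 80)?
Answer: -60065/161 ≈ -373.07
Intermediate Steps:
H = -79/3 (H = -⅓*79 = -79/3 ≈ -26.333)
Z = 408/161 (Z = (77 + 59)/(-79/3 + 80) = 136/(161/3) = 136*(3/161) = 408/161 ≈ 2.5342)
-145 + Z*(-90) = -145 + (408/161)*(-90) = -145 - 36720/161 = -60065/161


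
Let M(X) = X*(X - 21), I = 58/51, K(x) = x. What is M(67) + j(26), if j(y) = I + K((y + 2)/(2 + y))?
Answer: 157291/51 ≈ 3084.1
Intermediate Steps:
I = 58/51 (I = 58*(1/51) = 58/51 ≈ 1.1373)
M(X) = X*(-21 + X)
j(y) = 109/51 (j(y) = 58/51 + (y + 2)/(2 + y) = 58/51 + (2 + y)/(2 + y) = 58/51 + 1 = 109/51)
M(67) + j(26) = 67*(-21 + 67) + 109/51 = 67*46 + 109/51 = 3082 + 109/51 = 157291/51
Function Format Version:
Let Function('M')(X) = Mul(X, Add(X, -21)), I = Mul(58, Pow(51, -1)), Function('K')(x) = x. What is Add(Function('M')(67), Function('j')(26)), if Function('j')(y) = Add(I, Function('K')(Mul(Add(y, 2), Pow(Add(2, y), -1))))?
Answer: Rational(157291, 51) ≈ 3084.1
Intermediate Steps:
I = Rational(58, 51) (I = Mul(58, Rational(1, 51)) = Rational(58, 51) ≈ 1.1373)
Function('M')(X) = Mul(X, Add(-21, X))
Function('j')(y) = Rational(109, 51) (Function('j')(y) = Add(Rational(58, 51), Mul(Add(y, 2), Pow(Add(2, y), -1))) = Add(Rational(58, 51), Mul(Add(2, y), Pow(Add(2, y), -1))) = Add(Rational(58, 51), 1) = Rational(109, 51))
Add(Function('M')(67), Function('j')(26)) = Add(Mul(67, Add(-21, 67)), Rational(109, 51)) = Add(Mul(67, 46), Rational(109, 51)) = Add(3082, Rational(109, 51)) = Rational(157291, 51)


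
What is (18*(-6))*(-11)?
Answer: 1188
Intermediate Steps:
(18*(-6))*(-11) = -108*(-11) = 1188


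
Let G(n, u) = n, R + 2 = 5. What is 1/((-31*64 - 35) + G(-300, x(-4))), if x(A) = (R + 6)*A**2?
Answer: -1/2319 ≈ -0.00043122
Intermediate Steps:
R = 3 (R = -2 + 5 = 3)
x(A) = 9*A**2 (x(A) = (3 + 6)*A**2 = 9*A**2)
1/((-31*64 - 35) + G(-300, x(-4))) = 1/((-31*64 - 35) - 300) = 1/((-1984 - 35) - 300) = 1/(-2019 - 300) = 1/(-2319) = -1/2319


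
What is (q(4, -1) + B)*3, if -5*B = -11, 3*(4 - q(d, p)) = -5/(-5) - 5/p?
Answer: 63/5 ≈ 12.600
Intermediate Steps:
q(d, p) = 11/3 + 5/(3*p) (q(d, p) = 4 - (-5/(-5) - 5/p)/3 = 4 - (-5*(-⅕) - 5/p)/3 = 4 - (1 - 5/p)/3 = 4 + (-⅓ + 5/(3*p)) = 11/3 + 5/(3*p))
B = 11/5 (B = -⅕*(-11) = 11/5 ≈ 2.2000)
(q(4, -1) + B)*3 = ((⅓)*(5 + 11*(-1))/(-1) + 11/5)*3 = ((⅓)*(-1)*(5 - 11) + 11/5)*3 = ((⅓)*(-1)*(-6) + 11/5)*3 = (2 + 11/5)*3 = (21/5)*3 = 63/5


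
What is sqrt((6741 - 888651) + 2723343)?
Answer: sqrt(1841433) ≈ 1357.0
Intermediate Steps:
sqrt((6741 - 888651) + 2723343) = sqrt(-881910 + 2723343) = sqrt(1841433)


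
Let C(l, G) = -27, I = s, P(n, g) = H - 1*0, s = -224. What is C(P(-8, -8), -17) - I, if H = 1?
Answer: 197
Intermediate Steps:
P(n, g) = 1 (P(n, g) = 1 - 1*0 = 1 + 0 = 1)
I = -224
C(P(-8, -8), -17) - I = -27 - 1*(-224) = -27 + 224 = 197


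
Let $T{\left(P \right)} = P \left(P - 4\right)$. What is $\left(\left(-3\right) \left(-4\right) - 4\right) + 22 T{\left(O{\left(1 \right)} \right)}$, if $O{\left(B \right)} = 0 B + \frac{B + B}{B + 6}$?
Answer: $- \frac{752}{49} \approx -15.347$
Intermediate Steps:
$O{\left(B \right)} = \frac{2 B}{6 + B}$ ($O{\left(B \right)} = 0 + \frac{2 B}{6 + B} = \frac{2 B}{6 + B}$)
$T{\left(P \right)} = P \left(-4 + P\right)$
$\left(\left(-3\right) \left(-4\right) - 4\right) + 22 T{\left(O{\left(1 \right)} \right)} = \left(\left(-3\right) \left(-4\right) - 4\right) + 22 \cdot 2 \cdot 1 \frac{1}{6 + 1} \left(-4 + 2 \cdot 1 \frac{1}{6 + 1}\right) = \left(12 - 4\right) + 22 \cdot 2 \cdot 1 \cdot \frac{1}{7} \left(-4 + 2 \cdot 1 \cdot \frac{1}{7}\right) = 8 + 22 \cdot 2 \cdot 1 \cdot \frac{1}{7} \left(-4 + 2 \cdot 1 \cdot \frac{1}{7}\right) = 8 + 22 \frac{2 \left(-4 + \frac{2}{7}\right)}{7} = 8 + 22 \cdot \frac{2}{7} \left(- \frac{26}{7}\right) = 8 + 22 \left(- \frac{52}{49}\right) = 8 - \frac{1144}{49} = - \frac{752}{49}$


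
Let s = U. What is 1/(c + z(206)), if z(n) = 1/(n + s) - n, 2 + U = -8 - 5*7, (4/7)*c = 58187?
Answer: 644/65444089 ≈ 9.8405e-6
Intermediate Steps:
c = 407309/4 (c = (7/4)*58187 = 407309/4 ≈ 1.0183e+5)
U = -45 (U = -2 + (-8 - 5*7) = -2 + (-8 - 35) = -2 - 43 = -45)
s = -45
z(n) = 1/(-45 + n) - n (z(n) = 1/(n - 45) - n = 1/(-45 + n) - n)
1/(c + z(206)) = 1/(407309/4 + (1 - 1*206² + 45*206)/(-45 + 206)) = 1/(407309/4 + (1 - 1*42436 + 9270)/161) = 1/(407309/4 + (1 - 42436 + 9270)/161) = 1/(407309/4 + (1/161)*(-33165)) = 1/(407309/4 - 33165/161) = 1/(65444089/644) = 644/65444089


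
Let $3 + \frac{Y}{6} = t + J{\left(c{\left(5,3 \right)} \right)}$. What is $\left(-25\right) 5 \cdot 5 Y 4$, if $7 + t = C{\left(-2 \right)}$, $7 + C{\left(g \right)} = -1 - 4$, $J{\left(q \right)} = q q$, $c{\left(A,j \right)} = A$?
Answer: $-45000$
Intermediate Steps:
$J{\left(q \right)} = q^{2}$
$C{\left(g \right)} = -12$ ($C{\left(g \right)} = -7 - 5 = -12$)
$t = -19$ ($t = -7 - 12 = -19$)
$Y = 18$ ($Y = -18 + 6 \left(-19 + 5^{2}\right) = -18 + 6 \left(-19 + 25\right) = -18 + 6 \cdot 6 = -18 + 36 = 18$)
$\left(-25\right) 5 \cdot 5 Y 4 = \left(-25\right) 5 \cdot 5 \cdot 18 \cdot 4 = - 125 \cdot 90 \cdot 4 = \left(-125\right) 360 = -45000$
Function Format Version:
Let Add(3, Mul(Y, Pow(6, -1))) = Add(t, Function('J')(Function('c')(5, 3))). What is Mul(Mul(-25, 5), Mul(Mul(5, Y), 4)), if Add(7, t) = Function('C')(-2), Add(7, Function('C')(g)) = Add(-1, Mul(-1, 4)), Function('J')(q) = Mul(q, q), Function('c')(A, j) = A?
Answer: -45000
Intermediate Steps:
Function('J')(q) = Pow(q, 2)
Function('C')(g) = -12 (Function('C')(g) = Add(-7, Add(-1, Mul(-1, 4))) = Add(-7, Add(-1, -4)) = Add(-7, -5) = -12)
t = -19 (t = Add(-7, -12) = -19)
Y = 18 (Y = Add(-18, Mul(6, Add(-19, Pow(5, 2)))) = Add(-18, Mul(6, Add(-19, 25))) = Add(-18, Mul(6, 6)) = Add(-18, 36) = 18)
Mul(Mul(-25, 5), Mul(Mul(5, Y), 4)) = Mul(Mul(-25, 5), Mul(Mul(5, 18), 4)) = Mul(-125, Mul(90, 4)) = Mul(-125, 360) = -45000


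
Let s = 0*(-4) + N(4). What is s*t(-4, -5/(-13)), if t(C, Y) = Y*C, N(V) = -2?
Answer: 40/13 ≈ 3.0769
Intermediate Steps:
t(C, Y) = C*Y
s = -2 (s = 0*(-4) - 2 = 0 - 2 = -2)
s*t(-4, -5/(-13)) = -(-8)*(-5/(-13)) = -(-8)*(-5*(-1/13)) = -(-8)*5/13 = -2*(-20/13) = 40/13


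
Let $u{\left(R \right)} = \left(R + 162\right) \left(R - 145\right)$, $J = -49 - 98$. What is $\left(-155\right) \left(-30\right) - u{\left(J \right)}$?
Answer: $9030$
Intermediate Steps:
$J = -147$ ($J = -49 - 98 = -147$)
$u{\left(R \right)} = \left(-145 + R\right) \left(162 + R\right)$ ($u{\left(R \right)} = \left(162 + R\right) \left(-145 + R\right) = \left(-145 + R\right) \left(162 + R\right)$)
$\left(-155\right) \left(-30\right) - u{\left(J \right)} = \left(-155\right) \left(-30\right) - \left(-23490 + \left(-147\right)^{2} + 17 \left(-147\right)\right) = 4650 - \left(-23490 + 21609 - 2499\right) = 4650 - -4380 = 4650 + 4380 = 9030$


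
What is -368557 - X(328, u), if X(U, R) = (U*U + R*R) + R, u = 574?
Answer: -806191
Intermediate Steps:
X(U, R) = R + R² + U² (X(U, R) = (U² + R²) + R = (R² + U²) + R = R + R² + U²)
-368557 - X(328, u) = -368557 - (574 + 574² + 328²) = -368557 - (574 + 329476 + 107584) = -368557 - 1*437634 = -368557 - 437634 = -806191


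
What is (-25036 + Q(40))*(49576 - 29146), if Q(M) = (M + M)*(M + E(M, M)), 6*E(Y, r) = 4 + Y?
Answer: -434123880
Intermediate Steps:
E(Y, r) = ⅔ + Y/6 (E(Y, r) = (4 + Y)/6 = ⅔ + Y/6)
Q(M) = 2*M*(⅔ + 7*M/6) (Q(M) = (M + M)*(M + (⅔ + M/6)) = (2*M)*(⅔ + 7*M/6) = 2*M*(⅔ + 7*M/6))
(-25036 + Q(40))*(49576 - 29146) = (-25036 + (⅓)*40*(4 + 7*40))*(49576 - 29146) = (-25036 + (⅓)*40*(4 + 280))*20430 = (-25036 + (⅓)*40*284)*20430 = (-25036 + 11360/3)*20430 = -63748/3*20430 = -434123880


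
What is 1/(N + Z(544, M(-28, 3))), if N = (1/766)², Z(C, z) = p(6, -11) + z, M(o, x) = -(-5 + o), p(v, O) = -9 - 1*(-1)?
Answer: 586756/14668901 ≈ 0.040000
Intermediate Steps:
p(v, O) = -8 (p(v, O) = -9 + 1 = -8)
M(o, x) = 5 - o
Z(C, z) = -8 + z
N = 1/586756 (N = (1/766)² = 1/586756 ≈ 1.7043e-6)
1/(N + Z(544, M(-28, 3))) = 1/(1/586756 + (-8 + (5 - 1*(-28)))) = 1/(1/586756 + (-8 + (5 + 28))) = 1/(1/586756 + (-8 + 33)) = 1/(1/586756 + 25) = 1/(14668901/586756) = 586756/14668901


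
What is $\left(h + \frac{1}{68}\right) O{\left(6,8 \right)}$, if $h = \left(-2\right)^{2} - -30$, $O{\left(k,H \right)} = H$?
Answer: $\frac{4626}{17} \approx 272.12$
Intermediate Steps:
$h = 34$ ($h = 4 + 30 = 34$)
$\left(h + \frac{1}{68}\right) O{\left(6,8 \right)} = \left(34 + \frac{1}{68}\right) 8 = \frac{2313}{68} \cdot 8 = \frac{4626}{17}$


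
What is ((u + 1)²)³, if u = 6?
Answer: 117649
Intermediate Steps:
((u + 1)²)³ = ((6 + 1)²)³ = (7²)³ = 49³ = 117649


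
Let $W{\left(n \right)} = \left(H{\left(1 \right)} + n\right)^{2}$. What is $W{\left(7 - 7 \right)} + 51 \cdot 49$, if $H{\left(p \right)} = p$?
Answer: $2500$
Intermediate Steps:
$W{\left(n \right)} = \left(1 + n\right)^{2}$
$W{\left(7 - 7 \right)} + 51 \cdot 49 = \left(1 + \left(7 - 7\right)\right)^{2} + 51 \cdot 49 = \left(1 + \left(7 - 7\right)\right)^{2} + 2499 = \left(1 + 0\right)^{2} + 2499 = 1^{2} + 2499 = 1 + 2499 = 2500$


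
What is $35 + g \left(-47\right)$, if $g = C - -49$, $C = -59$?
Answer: $505$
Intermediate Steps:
$g = -10$ ($g = -59 - -49 = -59 + 49 = -10$)
$35 + g \left(-47\right) = 35 - -470 = 35 + 470 = 505$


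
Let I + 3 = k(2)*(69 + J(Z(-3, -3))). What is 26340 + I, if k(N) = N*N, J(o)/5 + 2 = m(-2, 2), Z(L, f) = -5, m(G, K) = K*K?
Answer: 26653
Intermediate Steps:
m(G, K) = K²
J(o) = 10 (J(o) = -10 + 5*2² = -10 + 5*4 = -10 + 20 = 10)
k(N) = N²
I = 313 (I = -3 + 2²*(69 + 10) = -3 + 4*79 = -3 + 316 = 313)
26340 + I = 26340 + 313 = 26653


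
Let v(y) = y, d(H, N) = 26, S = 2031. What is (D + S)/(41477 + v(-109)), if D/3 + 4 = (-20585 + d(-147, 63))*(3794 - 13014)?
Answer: 568663959/41368 ≈ 13746.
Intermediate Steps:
D = 568661928 (D = -12 + 3*((-20585 + 26)*(3794 - 13014)) = -12 + 3*(-20559*(-9220)) = -12 + 3*189553980 = -12 + 568661940 = 568661928)
(D + S)/(41477 + v(-109)) = (568661928 + 2031)/(41477 - 109) = 568663959/41368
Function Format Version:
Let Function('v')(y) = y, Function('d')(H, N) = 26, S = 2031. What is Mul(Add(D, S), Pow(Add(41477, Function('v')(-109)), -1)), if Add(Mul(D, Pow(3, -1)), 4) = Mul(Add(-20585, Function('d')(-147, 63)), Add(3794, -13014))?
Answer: Rational(568663959, 41368) ≈ 13746.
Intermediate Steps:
D = 568661928 (D = Add(-12, Mul(3, Mul(Add(-20585, 26), Add(3794, -13014)))) = Add(-12, Mul(3, Mul(-20559, -9220))) = Add(-12, Mul(3, 189553980)) = Add(-12, 568661940) = 568661928)
Mul(Add(D, S), Pow(Add(41477, Function('v')(-109)), -1)) = Mul(Add(568661928, 2031), Pow(Add(41477, -109), -1)) = Mul(568663959, Pow(41368, -1)) = Mul(568663959, Rational(1, 41368)) = Rational(568663959, 41368)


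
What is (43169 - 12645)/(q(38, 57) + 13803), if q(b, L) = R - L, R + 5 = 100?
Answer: 30524/13841 ≈ 2.2053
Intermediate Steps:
R = 95 (R = -5 + 100 = 95)
q(b, L) = 95 - L
(43169 - 12645)/(q(38, 57) + 13803) = (43169 - 12645)/((95 - 1*57) + 13803) = 30524/((95 - 57) + 13803) = 30524/(38 + 13803) = 30524/13841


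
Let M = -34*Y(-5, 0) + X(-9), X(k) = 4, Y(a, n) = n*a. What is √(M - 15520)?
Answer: 6*I*√431 ≈ 124.56*I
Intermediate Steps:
Y(a, n) = a*n
M = 4 (M = -(-170)*0 + 4 = -34*0 + 4 = 0 + 4 = 4)
√(M - 15520) = √(4 - 15520) = √(-15516) = 6*I*√431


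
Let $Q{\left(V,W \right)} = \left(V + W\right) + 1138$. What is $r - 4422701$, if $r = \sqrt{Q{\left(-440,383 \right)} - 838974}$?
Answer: $-4422701 + i \sqrt{837893} \approx -4.4227 \cdot 10^{6} + 915.37 i$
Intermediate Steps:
$Q{\left(V,W \right)} = 1138 + V + W$
$r = i \sqrt{837893}$ ($r = \sqrt{\left(1138 - 440 + 383\right) - 838974} = \sqrt{1081 - 838974} = \sqrt{-837893} = i \sqrt{837893} \approx 915.37 i$)
$r - 4422701 = i \sqrt{837893} - 4422701 = -4422701 + i \sqrt{837893}$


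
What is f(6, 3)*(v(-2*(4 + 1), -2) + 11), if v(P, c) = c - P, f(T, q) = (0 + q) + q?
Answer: 114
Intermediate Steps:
f(T, q) = 2*q (f(T, q) = q + q = 2*q)
f(6, 3)*(v(-2*(4 + 1), -2) + 11) = (2*3)*((-2 - (-2)*(4 + 1)) + 11) = 6*((-2 - (-2)*5) + 11) = 6*((-2 - 1*(-10)) + 11) = 6*((-2 + 10) + 11) = 6*(8 + 11) = 6*19 = 114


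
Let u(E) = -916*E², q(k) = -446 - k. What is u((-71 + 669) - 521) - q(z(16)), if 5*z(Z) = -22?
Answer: -27152612/5 ≈ -5.4305e+6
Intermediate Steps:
z(Z) = -22/5 (z(Z) = (⅕)*(-22) = -22/5)
u((-71 + 669) - 521) - q(z(16)) = -916*((-71 + 669) - 521)² - (-446 - 1*(-22/5)) = -916*(598 - 521)² - (-446 + 22/5) = -916*77² - 1*(-2208/5) = -916*5929 + 2208/5 = -5430964 + 2208/5 = -27152612/5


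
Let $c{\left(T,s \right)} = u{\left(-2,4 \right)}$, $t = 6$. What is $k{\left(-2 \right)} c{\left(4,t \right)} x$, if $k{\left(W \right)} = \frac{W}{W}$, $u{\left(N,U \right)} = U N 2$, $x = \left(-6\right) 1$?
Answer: $96$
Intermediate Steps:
$x = -6$
$u{\left(N,U \right)} = 2 N U$ ($u{\left(N,U \right)} = N U 2 = 2 N U$)
$k{\left(W \right)} = 1$
$c{\left(T,s \right)} = -16$ ($c{\left(T,s \right)} = 2 \left(-2\right) 4 = -16$)
$k{\left(-2 \right)} c{\left(4,t \right)} x = 1 \left(-16\right) \left(-6\right) = \left(-16\right) \left(-6\right) = 96$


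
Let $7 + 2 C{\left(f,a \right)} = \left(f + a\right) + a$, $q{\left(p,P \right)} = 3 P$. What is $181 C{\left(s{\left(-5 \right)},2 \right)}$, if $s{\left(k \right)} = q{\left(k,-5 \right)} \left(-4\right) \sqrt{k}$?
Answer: $- \frac{543}{2} + 5430 i \sqrt{5} \approx -271.5 + 12142.0 i$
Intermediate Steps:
$s{\left(k \right)} = 60 \sqrt{k}$ ($s{\left(k \right)} = 3 \left(-5\right) \left(-4\right) \sqrt{k} = \left(-15\right) \left(-4\right) \sqrt{k} = 60 \sqrt{k}$)
$C{\left(f,a \right)} = - \frac{7}{2} + a + \frac{f}{2}$ ($C{\left(f,a \right)} = - \frac{7}{2} + \frac{\left(f + a\right) + a}{2} = - \frac{7}{2} + \frac{\left(a + f\right) + a}{2} = - \frac{7}{2} + \frac{f + 2 a}{2} = - \frac{7}{2} + \left(a + \frac{f}{2}\right) = - \frac{7}{2} + a + \frac{f}{2}$)
$181 C{\left(s{\left(-5 \right)},2 \right)} = 181 \left(- \frac{7}{2} + 2 + \frac{60 \sqrt{-5}}{2}\right) = 181 \left(- \frac{7}{2} + 2 + \frac{60 i \sqrt{5}}{2}\right) = 181 \left(- \frac{7}{2} + 2 + 30 i \sqrt{5}\right) = 181 \left(- \frac{3}{2} + 30 i \sqrt{5}\right) = - \frac{543}{2} + 5430 i \sqrt{5}$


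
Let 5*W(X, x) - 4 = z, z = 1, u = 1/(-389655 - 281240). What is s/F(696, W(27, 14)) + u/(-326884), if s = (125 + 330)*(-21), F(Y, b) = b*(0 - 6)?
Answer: 349242959579151/219304841180 ≈ 1592.5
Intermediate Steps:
u = -1/670895 (u = 1/(-670895) = -1/670895 ≈ -1.4905e-6)
W(X, x) = 1 (W(X, x) = ⅘ + (⅕)*1 = ⅘ + ⅕ = 1)
F(Y, b) = -6*b (F(Y, b) = b*(-6) = -6*b)
s = -9555 (s = 455*(-21) = -9555)
s/F(696, W(27, 14)) + u/(-326884) = -9555/((-6*1)) - 1/670895/(-326884) = -9555/(-6) - 1/670895*(-1/326884) = -9555*(-⅙) + 1/219304841180 = 3185/2 + 1/219304841180 = 349242959579151/219304841180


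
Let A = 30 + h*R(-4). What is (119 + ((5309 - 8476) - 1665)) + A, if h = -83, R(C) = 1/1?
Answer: -4766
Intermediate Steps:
R(C) = 1
A = -53 (A = 30 - 83*1 = 30 - 83 = -53)
(119 + ((5309 - 8476) - 1665)) + A = (119 + ((5309 - 8476) - 1665)) - 53 = (119 + (-3167 - 1665)) - 53 = (119 - 4832) - 53 = -4713 - 53 = -4766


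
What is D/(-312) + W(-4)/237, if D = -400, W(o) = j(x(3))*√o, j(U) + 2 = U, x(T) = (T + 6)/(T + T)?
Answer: 50/39 - I/237 ≈ 1.2821 - 0.0042194*I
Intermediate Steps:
x(T) = (6 + T)/(2*T) (x(T) = (6 + T)/((2*T)) = (6 + T)*(1/(2*T)) = (6 + T)/(2*T))
j(U) = -2 + U
W(o) = -√o/2 (W(o) = (-2 + (½)*(6 + 3)/3)*√o = (-2 + (½)*(⅓)*9)*√o = (-2 + 3/2)*√o = -√o/2)
D/(-312) + W(-4)/237 = -400/(-312) - I/237 = -400*(-1/312) - I*(1/237) = 50/39 - I*(1/237) = 50/39 - I/237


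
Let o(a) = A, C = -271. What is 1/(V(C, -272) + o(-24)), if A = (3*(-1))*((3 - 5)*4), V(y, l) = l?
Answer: -1/248 ≈ -0.0040323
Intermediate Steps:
A = 24 (A = -(-6)*4 = -3*(-8) = 24)
o(a) = 24
1/(V(C, -272) + o(-24)) = 1/(-272 + 24) = 1/(-248) = -1/248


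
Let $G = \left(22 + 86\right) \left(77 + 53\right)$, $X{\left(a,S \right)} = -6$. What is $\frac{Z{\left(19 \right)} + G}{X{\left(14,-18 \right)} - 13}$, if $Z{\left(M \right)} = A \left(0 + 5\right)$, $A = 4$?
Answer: $-740$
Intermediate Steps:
$Z{\left(M \right)} = 20$ ($Z{\left(M \right)} = 4 \left(0 + 5\right) = 4 \cdot 5 = 20$)
$G = 14040$ ($G = 108 \cdot 130 = 14040$)
$\frac{Z{\left(19 \right)} + G}{X{\left(14,-18 \right)} - 13} = \frac{20 + 14040}{-6 - 13} = \frac{14060}{-19} = 14060 \left(- \frac{1}{19}\right) = -740$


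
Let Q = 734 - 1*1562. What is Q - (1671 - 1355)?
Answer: -1144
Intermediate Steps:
Q = -828 (Q = 734 - 1562 = -828)
Q - (1671 - 1355) = -828 - (1671 - 1355) = -828 - 1*316 = -828 - 316 = -1144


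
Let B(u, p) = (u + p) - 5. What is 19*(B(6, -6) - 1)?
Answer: -114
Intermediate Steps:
B(u, p) = -5 + p + u (B(u, p) = (p + u) - 5 = -5 + p + u)
19*(B(6, -6) - 1) = 19*((-5 - 6 + 6) - 1) = 19*(-5 - 1) = 19*(-6) = -114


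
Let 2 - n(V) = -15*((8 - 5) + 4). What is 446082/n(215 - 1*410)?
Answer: 446082/107 ≈ 4169.0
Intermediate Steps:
n(V) = 107 (n(V) = 2 - (-15)*((8 - 5) + 4) = 2 - (-15)*(3 + 4) = 2 - (-15)*7 = 2 - 1*(-105) = 2 + 105 = 107)
446082/n(215 - 1*410) = 446082/107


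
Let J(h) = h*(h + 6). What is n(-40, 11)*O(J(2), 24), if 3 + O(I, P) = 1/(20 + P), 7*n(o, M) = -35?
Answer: 655/44 ≈ 14.886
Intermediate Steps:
n(o, M) = -5 (n(o, M) = (⅐)*(-35) = -5)
J(h) = h*(6 + h)
O(I, P) = -3 + 1/(20 + P)
n(-40, 11)*O(J(2), 24) = -5*(-59 - 3*24)/(20 + 24) = -5*(-59 - 72)/44 = -5*(-131)/44 = -5*(-131/44) = 655/44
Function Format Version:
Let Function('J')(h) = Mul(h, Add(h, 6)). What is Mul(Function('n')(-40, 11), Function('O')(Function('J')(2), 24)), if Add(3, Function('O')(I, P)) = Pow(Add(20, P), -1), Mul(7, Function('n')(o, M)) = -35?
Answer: Rational(655, 44) ≈ 14.886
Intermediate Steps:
Function('n')(o, M) = -5 (Function('n')(o, M) = Mul(Rational(1, 7), -35) = -5)
Function('J')(h) = Mul(h, Add(6, h))
Function('O')(I, P) = Add(-3, Pow(Add(20, P), -1))
Mul(Function('n')(-40, 11), Function('O')(Function('J')(2), 24)) = Mul(-5, Mul(Pow(Add(20, 24), -1), Add(-59, Mul(-3, 24)))) = Mul(-5, Mul(Pow(44, -1), Add(-59, -72))) = Mul(-5, Mul(Rational(1, 44), -131)) = Mul(-5, Rational(-131, 44)) = Rational(655, 44)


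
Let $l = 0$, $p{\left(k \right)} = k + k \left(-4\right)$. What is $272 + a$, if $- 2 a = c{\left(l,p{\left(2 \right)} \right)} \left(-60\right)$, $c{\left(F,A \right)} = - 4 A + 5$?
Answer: $1142$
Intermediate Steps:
$p{\left(k \right)} = - 3 k$ ($p{\left(k \right)} = k - 4 k = - 3 k$)
$c{\left(F,A \right)} = 5 - 4 A$
$a = 870$ ($a = - \frac{\left(5 - 4 \left(\left(-3\right) 2\right)\right) \left(-60\right)}{2} = - \frac{\left(5 - -24\right) \left(-60\right)}{2} = - \frac{\left(5 + 24\right) \left(-60\right)}{2} = - \frac{29 \left(-60\right)}{2} = \left(- \frac{1}{2}\right) \left(-1740\right) = 870$)
$272 + a = 272 + 870 = 1142$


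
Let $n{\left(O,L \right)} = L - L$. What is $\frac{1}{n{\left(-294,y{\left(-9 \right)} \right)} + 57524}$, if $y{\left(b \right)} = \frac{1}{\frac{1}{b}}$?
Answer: $\frac{1}{57524} \approx 1.7384 \cdot 10^{-5}$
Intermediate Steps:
$y{\left(b \right)} = b$
$n{\left(O,L \right)} = 0$
$\frac{1}{n{\left(-294,y{\left(-9 \right)} \right)} + 57524} = \frac{1}{0 + 57524} = \frac{1}{57524}$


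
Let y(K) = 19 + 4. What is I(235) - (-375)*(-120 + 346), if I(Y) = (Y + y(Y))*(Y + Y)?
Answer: 206010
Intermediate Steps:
y(K) = 23
I(Y) = 2*Y*(23 + Y) (I(Y) = (Y + 23)*(Y + Y) = (23 + Y)*(2*Y) = 2*Y*(23 + Y))
I(235) - (-375)*(-120 + 346) = 2*235*(23 + 235) - (-375)*(-120 + 346) = 2*235*258 - (-375)*226 = 121260 - 1*(-84750) = 121260 + 84750 = 206010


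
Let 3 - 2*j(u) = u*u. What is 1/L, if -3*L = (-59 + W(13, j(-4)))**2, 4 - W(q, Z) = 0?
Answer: -3/3025 ≈ -0.00099174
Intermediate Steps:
j(u) = 3/2 - u**2/2 (j(u) = 3/2 - u*u/2 = 3/2 - u**2/2)
W(q, Z) = 4 (W(q, Z) = 4 - 1*0 = 4 + 0 = 4)
L = -3025/3 (L = -(-59 + 4)**2/3 = -1/3*(-55)**2 = -1/3*3025 = -3025/3 ≈ -1008.3)
1/L = 1/(-3025/3) = -3/3025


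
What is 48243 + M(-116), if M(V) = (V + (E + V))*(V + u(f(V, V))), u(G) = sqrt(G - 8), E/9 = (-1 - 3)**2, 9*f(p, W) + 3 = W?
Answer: 58451 - 88*I*sqrt(191)/3 ≈ 58451.0 - 405.39*I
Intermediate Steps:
f(p, W) = -1/3 + W/9
E = 144 (E = 9*(-1 - 3)**2 = 9*(-4)**2 = 9*16 = 144)
u(G) = sqrt(-8 + G)
M(V) = (144 + 2*V)*(V + sqrt(-25/3 + V/9)) (M(V) = (V + (144 + V))*(V + sqrt(-8 + (-1/3 + V/9))) = (144 + 2*V)*(V + sqrt(-25/3 + V/9)))
48243 + M(-116) = 48243 + (2*(-116)**2 + 48*sqrt(-75 - 116) + 144*(-116) + (2/3)*(-116)*sqrt(-75 - 116)) = 48243 + (2*13456 + 48*sqrt(-191) - 16704 + (2/3)*(-116)*sqrt(-191)) = 48243 + (26912 + 48*(I*sqrt(191)) - 16704 + (2/3)*(-116)*(I*sqrt(191))) = 48243 + (26912 + 48*I*sqrt(191) - 16704 - 232*I*sqrt(191)/3) = 48243 + (10208 - 88*I*sqrt(191)/3) = 58451 - 88*I*sqrt(191)/3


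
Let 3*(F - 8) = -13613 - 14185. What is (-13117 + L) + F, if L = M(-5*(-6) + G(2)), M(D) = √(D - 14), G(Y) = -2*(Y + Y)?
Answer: -22375 + 2*√2 ≈ -22372.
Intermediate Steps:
G(Y) = -4*Y
F = -9258 (F = 8 + (-13613 - 14185)/3 = 8 + (⅓)*(-27798) = 8 - 9266 = -9258)
M(D) = √(-14 + D)
L = 2*√2 (L = √(-14 + (-5*(-6) - 4*2)) = √(-14 + (30 - 8)) = √(-14 + 22) = √8 = 2*√2 ≈ 2.8284)
(-13117 + L) + F = (-13117 + 2*√2) - 9258 = -22375 + 2*√2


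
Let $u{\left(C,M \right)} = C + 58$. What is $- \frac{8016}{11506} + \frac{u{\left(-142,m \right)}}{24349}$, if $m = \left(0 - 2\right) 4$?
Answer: $- \frac{98074044}{140079797} \approx -0.70013$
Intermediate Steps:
$m = -8$ ($m = \left(-2\right) 4 = -8$)
$u{\left(C,M \right)} = 58 + C$
$- \frac{8016}{11506} + \frac{u{\left(-142,m \right)}}{24349} = - \frac{8016}{11506} + \frac{58 - 142}{24349} = \left(-8016\right) \frac{1}{11506} - \frac{84}{24349} = - \frac{4008}{5753} - \frac{84}{24349} = - \frac{98074044}{140079797}$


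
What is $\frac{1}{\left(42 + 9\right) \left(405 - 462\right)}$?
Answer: $- \frac{1}{2907} \approx -0.000344$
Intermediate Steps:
$\frac{1}{\left(42 + 9\right) \left(405 - 462\right)} = \frac{1}{51 \left(-57\right)} = \frac{1}{-2907} = - \frac{1}{2907}$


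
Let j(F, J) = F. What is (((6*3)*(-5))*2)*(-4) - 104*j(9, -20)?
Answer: -216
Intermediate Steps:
(((6*3)*(-5))*2)*(-4) - 104*j(9, -20) = (((6*3)*(-5))*2)*(-4) - 104*9 = ((18*(-5))*2)*(-4) - 936 = -90*2*(-4) - 936 = -180*(-4) - 936 = 720 - 936 = -216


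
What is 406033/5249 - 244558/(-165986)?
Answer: 34339739240/435630257 ≈ 78.828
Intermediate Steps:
406033/5249 - 244558/(-165986) = 406033*(1/5249) - 244558*(-1/165986) = 406033/5249 + 122279/82993 = 34339739240/435630257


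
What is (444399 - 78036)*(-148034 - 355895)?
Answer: -184620940227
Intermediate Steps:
(444399 - 78036)*(-148034 - 355895) = 366363*(-503929) = -184620940227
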